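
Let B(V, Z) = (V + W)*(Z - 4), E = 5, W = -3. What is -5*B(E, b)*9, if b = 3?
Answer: 90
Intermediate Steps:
B(V, Z) = (-4 + Z)*(-3 + V) (B(V, Z) = (V - 3)*(Z - 4) = (-3 + V)*(-4 + Z) = (-4 + Z)*(-3 + V))
-5*B(E, b)*9 = -5*(12 - 4*5 - 3*3 + 5*3)*9 = -5*(12 - 20 - 9 + 15)*9 = -5*(-2)*9 = 10*9 = 90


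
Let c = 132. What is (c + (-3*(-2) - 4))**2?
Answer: 17956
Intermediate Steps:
(c + (-3*(-2) - 4))**2 = (132 + (-3*(-2) - 4))**2 = (132 + (6 - 4))**2 = (132 + 2)**2 = 134**2 = 17956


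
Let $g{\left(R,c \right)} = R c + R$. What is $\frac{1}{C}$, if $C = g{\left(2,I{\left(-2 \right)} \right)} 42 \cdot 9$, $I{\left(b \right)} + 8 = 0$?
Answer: $- \frac{1}{5292} \approx -0.00018896$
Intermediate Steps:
$I{\left(b \right)} = -8$ ($I{\left(b \right)} = -8 + 0 = -8$)
$g{\left(R,c \right)} = R + R c$
$C = -5292$ ($C = 2 \left(1 - 8\right) 42 \cdot 9 = 2 \left(-7\right) 42 \cdot 9 = \left(-14\right) 42 \cdot 9 = \left(-588\right) 9 = -5292$)
$\frac{1}{C} = \frac{1}{-5292} = - \frac{1}{5292}$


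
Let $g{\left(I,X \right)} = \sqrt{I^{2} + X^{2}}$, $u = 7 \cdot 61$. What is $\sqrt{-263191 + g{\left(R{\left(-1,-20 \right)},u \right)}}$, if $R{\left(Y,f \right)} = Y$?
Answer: $\sqrt{-263191 + \sqrt{182330}} \approx 512.61 i$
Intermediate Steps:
$u = 427$
$\sqrt{-263191 + g{\left(R{\left(-1,-20 \right)},u \right)}} = \sqrt{-263191 + \sqrt{\left(-1\right)^{2} + 427^{2}}} = \sqrt{-263191 + \sqrt{1 + 182329}} = \sqrt{-263191 + \sqrt{182330}}$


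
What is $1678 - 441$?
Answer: $1237$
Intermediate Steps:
$1678 - 441 = 1237$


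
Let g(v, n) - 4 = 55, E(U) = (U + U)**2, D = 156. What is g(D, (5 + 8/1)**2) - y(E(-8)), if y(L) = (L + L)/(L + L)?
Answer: 58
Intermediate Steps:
E(U) = 4*U**2 (E(U) = (2*U)**2 = 4*U**2)
g(v, n) = 59 (g(v, n) = 4 + 55 = 59)
y(L) = 1 (y(L) = (2*L)/((2*L)) = (2*L)*(1/(2*L)) = 1)
g(D, (5 + 8/1)**2) - y(E(-8)) = 59 - 1*1 = 59 - 1 = 58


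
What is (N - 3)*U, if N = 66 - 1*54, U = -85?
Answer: -765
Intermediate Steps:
N = 12 (N = 66 - 54 = 12)
(N - 3)*U = (12 - 3)*(-85) = 9*(-85) = -765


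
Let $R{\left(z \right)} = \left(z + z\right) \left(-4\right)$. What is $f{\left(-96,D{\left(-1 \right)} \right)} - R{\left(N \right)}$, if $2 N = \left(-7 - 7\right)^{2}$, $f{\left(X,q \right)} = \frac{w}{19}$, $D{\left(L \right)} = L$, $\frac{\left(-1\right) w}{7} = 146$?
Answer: $\frac{13874}{19} \approx 730.21$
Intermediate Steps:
$w = -1022$ ($w = \left(-7\right) 146 = -1022$)
$f{\left(X,q \right)} = - \frac{1022}{19}$
$N = 98$ ($N = \frac{\left(-7 - 7\right)^{2}}{2} = \frac{\left(-14\right)^{2}}{2} = \frac{1}{2} \cdot 196 = 98$)
$R{\left(z \right)} = - 8 z$ ($R{\left(z \right)} = 2 z \left(-4\right) = - 8 z$)
$f{\left(-96,D{\left(-1 \right)} \right)} - R{\left(N \right)} = - \frac{1022}{19} - \left(-8\right) 98 = - \frac{1022}{19} - -784 = - \frac{1022}{19} + 784 = \frac{13874}{19}$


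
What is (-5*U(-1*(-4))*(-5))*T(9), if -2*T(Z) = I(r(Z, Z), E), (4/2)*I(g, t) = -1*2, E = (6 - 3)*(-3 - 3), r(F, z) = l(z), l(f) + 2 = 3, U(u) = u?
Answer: 50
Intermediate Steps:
l(f) = 1 (l(f) = -2 + 3 = 1)
r(F, z) = 1
E = -18 (E = 3*(-6) = -18)
I(g, t) = -1 (I(g, t) = (-1*2)/2 = (½)*(-2) = -1)
T(Z) = ½ (T(Z) = -½*(-1) = ½)
(-5*U(-1*(-4))*(-5))*T(9) = (-(-5)*(-4)*(-5))*(½) = (-5*4*(-5))*(½) = -20*(-5)*(½) = 100*(½) = 50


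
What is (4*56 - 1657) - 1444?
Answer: -2877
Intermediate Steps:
(4*56 - 1657) - 1444 = (224 - 1657) - 1444 = -1433 - 1444 = -2877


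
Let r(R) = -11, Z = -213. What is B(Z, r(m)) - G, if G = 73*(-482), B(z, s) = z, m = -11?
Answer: 34973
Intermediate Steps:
G = -35186
B(Z, r(m)) - G = -213 - 1*(-35186) = -213 + 35186 = 34973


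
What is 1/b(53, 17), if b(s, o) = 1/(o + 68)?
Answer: 85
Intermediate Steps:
b(s, o) = 1/(68 + o)
1/b(53, 17) = 1/(1/(68 + 17)) = 1/(1/85) = 85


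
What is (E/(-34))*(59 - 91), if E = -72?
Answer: -1152/17 ≈ -67.765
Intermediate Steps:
(E/(-34))*(59 - 91) = (-72/(-34))*(59 - 91) = -72*(-1/34)*(-32) = (36/17)*(-32) = -1152/17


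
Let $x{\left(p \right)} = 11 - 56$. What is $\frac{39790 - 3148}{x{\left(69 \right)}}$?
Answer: $- \frac{12214}{15} \approx -814.27$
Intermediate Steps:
$x{\left(p \right)} = -45$ ($x{\left(p \right)} = 11 - 56 = -45$)
$\frac{39790 - 3148}{x{\left(69 \right)}} = \frac{39790 - 3148}{-45} = \left(39790 - 3148\right) \left(- \frac{1}{45}\right) = 36642 \left(- \frac{1}{45}\right) = - \frac{12214}{15}$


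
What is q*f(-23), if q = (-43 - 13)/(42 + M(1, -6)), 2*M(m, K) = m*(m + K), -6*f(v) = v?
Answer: -1288/237 ≈ -5.4346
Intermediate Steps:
f(v) = -v/6
M(m, K) = m*(K + m)/2 (M(m, K) = (m*(m + K))/2 = (m*(K + m))/2 = m*(K + m)/2)
q = -112/79 (q = (-43 - 13)/(42 + (½)*1*(-6 + 1)) = -56/(42 + (½)*1*(-5)) = -56/(42 - 5/2) = -56/79/2 = -56*2/79 = -112/79 ≈ -1.4177)
q*f(-23) = -(-56)*(-23)/237 = -112/79*23/6 = -1288/237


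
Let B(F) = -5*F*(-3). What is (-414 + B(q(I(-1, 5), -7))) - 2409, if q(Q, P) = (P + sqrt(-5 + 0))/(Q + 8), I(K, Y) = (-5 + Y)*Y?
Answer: -22689/8 + 15*I*sqrt(5)/8 ≈ -2836.1 + 4.1926*I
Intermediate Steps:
I(K, Y) = Y*(-5 + Y)
q(Q, P) = (P + I*sqrt(5))/(8 + Q) (q(Q, P) = (P + sqrt(-5))/(8 + Q) = (P + I*sqrt(5))/(8 + Q))
B(F) = 15*F (B(F) = -(-15)*F = 15*F)
(-414 + B(q(I(-1, 5), -7))) - 2409 = (-414 + 15*((-7 + I*sqrt(5))/(8 + 5*(-5 + 5)))) - 2409 = (-414 + 15*((-7 + I*sqrt(5))/(8 + 5*0))) - 2409 = (-414 + 15*((-7 + I*sqrt(5))/(8 + 0))) - 2409 = (-414 + 15*((-7 + I*sqrt(5))/8)) - 2409 = (-414 + 15*(-7/8 + I*sqrt(5)/8)) - 2409 = (-414 + (-105/8 + 15*I*sqrt(5)/8)) - 2409 = (-3417/8 + 15*I*sqrt(5)/8) - 2409 = -22689/8 + 15*I*sqrt(5)/8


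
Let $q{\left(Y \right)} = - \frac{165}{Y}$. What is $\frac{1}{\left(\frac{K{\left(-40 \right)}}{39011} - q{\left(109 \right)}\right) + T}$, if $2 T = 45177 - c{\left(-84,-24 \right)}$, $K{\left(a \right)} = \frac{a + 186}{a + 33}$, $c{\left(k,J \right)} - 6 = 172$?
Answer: $\frac{59530786}{1339503003189} \approx 4.4442 \cdot 10^{-5}$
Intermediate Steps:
$c{\left(k,J \right)} = 178$ ($c{\left(k,J \right)} = 6 + 172 = 178$)
$K{\left(a \right)} = \frac{186 + a}{33 + a}$
$T = \frac{44999}{2}$ ($T = \frac{45177 - 178}{2} = \frac{1}{2} \cdot 44999 = \frac{44999}{2} \approx 22500.0$)
$\frac{1}{\left(\frac{K{\left(-40 \right)}}{39011} - q{\left(109 \right)}\right) + T} = \frac{1}{\left(\frac{\frac{1}{33 - 40} \left(186 - 40\right)}{39011} - - \frac{165}{109}\right) + \frac{44999}{2}} = \frac{1}{\left(\frac{1}{-7} \cdot 146 \cdot \frac{1}{39011} - \left(-165\right) \frac{1}{109}\right) + \frac{44999}{2}} = \frac{1}{\left(\left(- \frac{1}{7}\right) 146 \cdot \frac{1}{39011} - - \frac{165}{109}\right) + \frac{44999}{2}} = \frac{1}{\left(\left(- \frac{146}{7}\right) \frac{1}{39011} + \frac{165}{109}\right) + \frac{44999}{2}} = \frac{1}{\left(- \frac{146}{273077} + \frac{165}{109}\right) + \frac{44999}{2}} = \frac{1}{\frac{45041791}{29765393} + \frac{44999}{2}} = \frac{1}{\frac{1339503003189}{59530786}} = \frac{59530786}{1339503003189}$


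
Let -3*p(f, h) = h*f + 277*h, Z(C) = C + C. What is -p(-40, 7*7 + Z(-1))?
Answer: 3713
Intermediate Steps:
Z(C) = 2*C
p(f, h) = -277*h/3 - f*h/3 (p(f, h) = -(h*f + 277*h)/3 = -(f*h + 277*h)/3 = -(277*h + f*h)/3 = -277*h/3 - f*h/3)
-p(-40, 7*7 + Z(-1)) = -(-1)*(7*7 + 2*(-1))*(277 - 40)/3 = -(-1)*(49 - 2)*237/3 = -(-1)*47*237/3 = -1*(-3713) = 3713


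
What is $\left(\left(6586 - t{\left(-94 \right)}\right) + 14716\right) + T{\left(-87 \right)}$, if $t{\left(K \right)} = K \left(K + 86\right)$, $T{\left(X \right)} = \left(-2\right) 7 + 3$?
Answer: $20539$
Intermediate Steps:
$T{\left(X \right)} = -11$ ($T{\left(X \right)} = -14 + 3 = -11$)
$t{\left(K \right)} = K \left(86 + K\right)$
$\left(\left(6586 - t{\left(-94 \right)}\right) + 14716\right) + T{\left(-87 \right)} = \left(\left(6586 - - 94 \left(86 - 94\right)\right) + 14716\right) - 11 = \left(\left(6586 - \left(-94\right) \left(-8\right)\right) + 14716\right) - 11 = \left(\left(6586 - 752\right) + 14716\right) - 11 = \left(5834 + 14716\right) - 11 = 20550 - 11 = 20539$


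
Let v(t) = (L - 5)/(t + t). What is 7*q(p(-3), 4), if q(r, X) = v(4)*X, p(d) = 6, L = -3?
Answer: -28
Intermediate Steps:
v(t) = -4/t (v(t) = (-3 - 5)/(t + t) = -8*1/(2*t) = -4/t)
q(r, X) = -X (q(r, X) = (-4/4)*X = (-4*¼)*X = -X)
7*q(p(-3), 4) = 7*(-1*4) = 7*(-4) = -28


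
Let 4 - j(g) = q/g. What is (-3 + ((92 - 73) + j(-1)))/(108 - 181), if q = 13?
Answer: -33/73 ≈ -0.45205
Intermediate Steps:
j(g) = 4 - 13/g
(-3 + ((92 - 73) + j(-1)))/(108 - 181) = (-3 + ((92 - 73) + (4 - 13/(-1))))/(108 - 181) = (-3 + (19 + (4 - 13*(-1))))/(-73) = (-3 + (19 + (4 + 13)))*(-1/73) = (-3 + (19 + 17))*(-1/73) = (-3 + 36)*(-1/73) = 33*(-1/73) = -33/73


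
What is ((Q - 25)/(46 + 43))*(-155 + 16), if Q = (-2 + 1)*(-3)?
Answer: 3058/89 ≈ 34.360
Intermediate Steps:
Q = 3 (Q = -1*(-3) = 3)
((Q - 25)/(46 + 43))*(-155 + 16) = ((3 - 25)/(46 + 43))*(-155 + 16) = -22/89*(-139) = 3058/89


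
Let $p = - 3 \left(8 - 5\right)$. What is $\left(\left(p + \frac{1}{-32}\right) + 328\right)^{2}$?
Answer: $\frac{104182849}{1024} \approx 1.0174 \cdot 10^{5}$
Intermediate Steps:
$p = -9$ ($p = \left(-3\right) 3 = -9$)
$\left(\left(p + \frac{1}{-32}\right) + 328\right)^{2} = \left(\left(-9 + \frac{1}{-32}\right) + 328\right)^{2} = \left(\left(-9 - \frac{1}{32}\right) + 328\right)^{2} = \left(- \frac{289}{32} + 328\right)^{2} = \left(\frac{10207}{32}\right)^{2} = \frac{104182849}{1024}$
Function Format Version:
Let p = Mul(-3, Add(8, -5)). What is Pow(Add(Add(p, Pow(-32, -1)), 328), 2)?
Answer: Rational(104182849, 1024) ≈ 1.0174e+5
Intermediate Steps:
p = -9 (p = Mul(-3, 3) = -9)
Pow(Add(Add(p, Pow(-32, -1)), 328), 2) = Pow(Add(Add(-9, Pow(-32, -1)), 328), 2) = Pow(Add(Add(-9, Rational(-1, 32)), 328), 2) = Pow(Add(Rational(-289, 32), 328), 2) = Pow(Rational(10207, 32), 2) = Rational(104182849, 1024)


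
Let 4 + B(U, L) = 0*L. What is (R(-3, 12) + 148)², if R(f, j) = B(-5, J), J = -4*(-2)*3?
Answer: 20736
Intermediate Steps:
J = 24 (J = 8*3 = 24)
B(U, L) = -4 (B(U, L) = -4 + 0*L = -4 + 0 = -4)
R(f, j) = -4
(R(-3, 12) + 148)² = (-4 + 148)² = 144² = 20736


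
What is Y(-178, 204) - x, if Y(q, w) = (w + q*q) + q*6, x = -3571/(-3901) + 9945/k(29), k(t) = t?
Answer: 3447736776/113129 ≈ 30476.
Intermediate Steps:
x = 38899004/113129 (x = -3571/(-3901) + 9945/29 = -3571*(-1/3901) + 9945*(1/29) = 3571/3901 + 9945/29 = 38899004/113129 ≈ 343.85)
Y(q, w) = w + q**2 + 6*q (Y(q, w) = (w + q**2) + 6*q = w + q**2 + 6*q)
Y(-178, 204) - x = (204 + (-178)**2 + 6*(-178)) - 1*38899004/113129 = (204 + 31684 - 1068) - 38899004/113129 = 30820 - 38899004/113129 = 3447736776/113129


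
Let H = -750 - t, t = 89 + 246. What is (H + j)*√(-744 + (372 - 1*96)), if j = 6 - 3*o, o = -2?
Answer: -6438*I*√13 ≈ -23213.0*I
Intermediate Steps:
j = 12 (j = 6 - 3*(-2) = 6 + 6 = 12)
t = 335
H = -1085 (H = -750 - 1*335 = -750 - 335 = -1085)
(H + j)*√(-744 + (372 - 1*96)) = (-1085 + 12)*√(-744 + (372 - 1*96)) = -1073*√(-744 + (372 - 96)) = -1073*√(-744 + 276) = -6438*I*√13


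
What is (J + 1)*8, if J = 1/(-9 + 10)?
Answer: 16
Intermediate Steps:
J = 1 (J = 1/1 = 1)
(J + 1)*8 = (1 + 1)*8 = 2*8 = 16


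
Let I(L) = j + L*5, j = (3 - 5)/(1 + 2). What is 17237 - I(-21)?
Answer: 52028/3 ≈ 17343.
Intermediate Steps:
j = -⅔ (j = -2/3 = -2*⅓ = -⅔ ≈ -0.66667)
I(L) = -⅔ + 5*L (I(L) = -⅔ + L*5 = -⅔ + 5*L)
17237 - I(-21) = 17237 - (-⅔ + 5*(-21)) = 17237 - (-⅔ - 105) = 17237 - 1*(-317/3) = 17237 + 317/3 = 52028/3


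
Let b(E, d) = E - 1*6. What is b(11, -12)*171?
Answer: 855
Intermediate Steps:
b(E, d) = -6 + E (b(E, d) = E - 6 = -6 + E)
b(11, -12)*171 = (-6 + 11)*171 = 5*171 = 855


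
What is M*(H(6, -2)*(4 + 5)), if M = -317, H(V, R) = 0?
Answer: 0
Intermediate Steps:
M*(H(6, -2)*(4 + 5)) = -0*(4 + 5) = -0*9 = -317*0 = 0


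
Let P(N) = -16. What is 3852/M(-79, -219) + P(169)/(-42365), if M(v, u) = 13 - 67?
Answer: -9066062/127095 ≈ -71.333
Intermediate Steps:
M(v, u) = -54
3852/M(-79, -219) + P(169)/(-42365) = 3852/(-54) - 16/(-42365) = 3852*(-1/54) - 16*(-1/42365) = -214/3 + 16/42365 = -9066062/127095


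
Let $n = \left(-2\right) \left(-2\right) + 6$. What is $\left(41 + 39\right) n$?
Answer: $800$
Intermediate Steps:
$n = 10$ ($n = 4 + 6 = 10$)
$\left(41 + 39\right) n = \left(41 + 39\right) 10 = 80 \cdot 10 = 800$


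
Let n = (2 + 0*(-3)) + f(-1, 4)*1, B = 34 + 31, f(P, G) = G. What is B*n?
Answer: 390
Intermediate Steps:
B = 65
n = 6 (n = (2 + 0*(-3)) + 4*1 = (2 + 0) + 4 = 2 + 4 = 6)
B*n = 65*6 = 390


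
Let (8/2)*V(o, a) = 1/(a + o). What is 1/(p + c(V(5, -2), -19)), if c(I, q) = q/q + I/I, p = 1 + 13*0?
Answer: ⅓ ≈ 0.33333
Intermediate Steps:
V(o, a) = 1/(4*(a + o))
p = 1 (p = 1 + 0 = 1)
c(I, q) = 2 (c(I, q) = 1 + 1 = 2)
1/(p + c(V(5, -2), -19)) = 1/(1 + 2) = 1/3 = ⅓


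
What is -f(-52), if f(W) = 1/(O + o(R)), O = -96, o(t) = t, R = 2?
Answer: 1/94 ≈ 0.010638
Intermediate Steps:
f(W) = -1/94 (f(W) = 1/(-96 + 2) = 1/(-94) = -1/94)
-f(-52) = -1*(-1/94) = 1/94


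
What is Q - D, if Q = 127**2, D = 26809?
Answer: -10680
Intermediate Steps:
Q = 16129
Q - D = 16129 - 1*26809 = 16129 - 26809 = -10680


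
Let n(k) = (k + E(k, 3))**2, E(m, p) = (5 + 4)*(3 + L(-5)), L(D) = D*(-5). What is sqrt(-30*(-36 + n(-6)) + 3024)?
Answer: 12*I*sqrt(12579) ≈ 1345.9*I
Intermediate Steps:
L(D) = -5*D
E(m, p) = 252 (E(m, p) = (5 + 4)*(3 - 5*(-5)) = 9*(3 + 25) = 9*28 = 252)
n(k) = (252 + k)**2 (n(k) = (k + 252)**2 = (252 + k)**2)
sqrt(-30*(-36 + n(-6)) + 3024) = sqrt(-30*(-36 + (252 - 6)**2) + 3024) = sqrt(-30*(-36 + 246**2) + 3024) = sqrt(-30*(-36 + 60516) + 3024) = sqrt(-30*60480 + 3024) = sqrt(-1814400 + 3024) = sqrt(-1811376) = 12*I*sqrt(12579)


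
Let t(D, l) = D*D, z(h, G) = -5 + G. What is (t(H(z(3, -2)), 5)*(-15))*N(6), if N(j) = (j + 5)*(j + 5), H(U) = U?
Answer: -88935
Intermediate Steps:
t(D, l) = D**2
N(j) = (5 + j)**2 (N(j) = (5 + j)*(5 + j) = (5 + j)**2)
(t(H(z(3, -2)), 5)*(-15))*N(6) = ((-5 - 2)**2*(-15))*(5 + 6)**2 = ((-7)**2*(-15))*11**2 = (49*(-15))*121 = -735*121 = -88935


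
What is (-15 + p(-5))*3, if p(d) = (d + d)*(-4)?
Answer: 75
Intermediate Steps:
p(d) = -8*d (p(d) = (2*d)*(-4) = -8*d)
(-15 + p(-5))*3 = (-15 - 8*(-5))*3 = (-15 + 40)*3 = 25*3 = 75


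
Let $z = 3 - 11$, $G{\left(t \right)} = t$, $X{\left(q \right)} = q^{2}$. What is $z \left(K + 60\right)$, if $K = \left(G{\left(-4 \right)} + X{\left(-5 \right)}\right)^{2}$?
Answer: $-4008$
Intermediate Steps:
$K = 441$ ($K = \left(-4 + \left(-5\right)^{2}\right)^{2} = \left(-4 + 25\right)^{2} = 21^{2} = 441$)
$z = -8$ ($z = 3 - 11 = -8$)
$z \left(K + 60\right) = - 8 \left(441 + 60\right) = \left(-8\right) 501 = -4008$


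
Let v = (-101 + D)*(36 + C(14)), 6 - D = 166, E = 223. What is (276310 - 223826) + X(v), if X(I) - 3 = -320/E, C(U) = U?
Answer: 11704281/223 ≈ 52486.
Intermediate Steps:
D = -160 (D = 6 - 1*166 = 6 - 166 = -160)
v = -13050 (v = (-101 - 160)*(36 + 14) = -261*50 = -13050)
X(I) = 349/223 (X(I) = 3 - 320/223 = 349/223)
(276310 - 223826) + X(v) = (276310 - 223826) + 349/223 = 52484 + 349/223 = 11704281/223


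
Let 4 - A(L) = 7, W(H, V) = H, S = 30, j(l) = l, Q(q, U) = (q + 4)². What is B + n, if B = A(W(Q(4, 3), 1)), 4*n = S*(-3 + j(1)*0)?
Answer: -51/2 ≈ -25.500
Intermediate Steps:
Q(q, U) = (4 + q)²
A(L) = -3 (A(L) = 4 - 1*7 = 4 - 7 = -3)
n = -45/2 (n = (30*(-3 + 1*0))/4 = (30*(-3 + 0))/4 = (30*(-3))/4 = (¼)*(-90) = -45/2 ≈ -22.500)
B = -3
B + n = -3 - 45/2 = -51/2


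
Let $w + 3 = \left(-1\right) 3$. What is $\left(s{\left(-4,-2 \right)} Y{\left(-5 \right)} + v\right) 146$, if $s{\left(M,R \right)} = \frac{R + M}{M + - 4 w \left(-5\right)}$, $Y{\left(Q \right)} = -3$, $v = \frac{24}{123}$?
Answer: $\frac{9271}{1271} \approx 7.2943$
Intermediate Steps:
$v = \frac{8}{41}$ ($v = 24 \cdot \frac{1}{123} = \frac{8}{41} \approx 0.19512$)
$w = -6$ ($w = -3 - 3 = -6$)
$s{\left(M,R \right)} = \frac{M + R}{-120 + M}$ ($s{\left(M,R \right)} = \frac{R + M}{M + \left(-4\right) \left(-6\right) \left(-5\right)} = \frac{M + R}{M + 24 \left(-5\right)} = \frac{M + R}{M - 120} = \frac{M + R}{-120 + M}$)
$\left(s{\left(-4,-2 \right)} Y{\left(-5 \right)} + v\right) 146 = \left(\frac{-4 - 2}{-120 - 4} \left(-3\right) + \frac{8}{41}\right) 146 = \left(\frac{1}{-124} \left(-6\right) \left(-3\right) + \frac{8}{41}\right) 146 = \left(\left(- \frac{1}{124}\right) \left(-6\right) \left(-3\right) + \frac{8}{41}\right) 146 = \left(\frac{3}{62} \left(-3\right) + \frac{8}{41}\right) 146 = \left(- \frac{9}{62} + \frac{8}{41}\right) 146 = \frac{127}{2542} \cdot 146 = \frac{9271}{1271}$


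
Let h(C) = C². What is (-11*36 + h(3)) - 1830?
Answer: -2217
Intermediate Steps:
(-11*36 + h(3)) - 1830 = (-11*36 + 3²) - 1830 = (-396 + 9) - 1830 = -387 - 1830 = -2217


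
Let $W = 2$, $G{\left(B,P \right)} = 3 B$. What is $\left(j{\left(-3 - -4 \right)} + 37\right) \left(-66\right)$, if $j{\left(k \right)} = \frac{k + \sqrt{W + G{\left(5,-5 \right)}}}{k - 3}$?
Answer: $-2409 + 33 \sqrt{17} \approx -2272.9$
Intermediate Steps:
$j{\left(k \right)} = \frac{k + \sqrt{17}}{-3 + k}$ ($j{\left(k \right)} = \frac{k + \sqrt{2 + 3 \cdot 5}}{k - 3} = \frac{k + \sqrt{2 + 15}}{-3 + k} = \frac{k + \sqrt{17}}{-3 + k}$)
$\left(j{\left(-3 - -4 \right)} + 37\right) \left(-66\right) = \left(\frac{\left(-3 - -4\right) + \sqrt{17}}{-3 - -1} + 37\right) \left(-66\right) = \left(\frac{\left(-3 + 4\right) + \sqrt{17}}{-3 + \left(-3 + 4\right)} + 37\right) \left(-66\right) = \left(\frac{1 + \sqrt{17}}{-3 + 1} + 37\right) \left(-66\right) = \left(\frac{1 + \sqrt{17}}{-2} + 37\right) \left(-66\right) = \left(- \frac{1 + \sqrt{17}}{2} + 37\right) \left(-66\right) = \left(\left(- \frac{1}{2} - \frac{\sqrt{17}}{2}\right) + 37\right) \left(-66\right) = \left(\frac{73}{2} - \frac{\sqrt{17}}{2}\right) \left(-66\right) = -2409 + 33 \sqrt{17}$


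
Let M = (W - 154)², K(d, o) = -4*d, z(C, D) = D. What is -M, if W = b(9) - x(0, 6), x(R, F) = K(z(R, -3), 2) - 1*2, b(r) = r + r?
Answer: -21316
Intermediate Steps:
b(r) = 2*r
x(R, F) = 10 (x(R, F) = -4*(-3) - 1*2 = 12 - 2 = 10)
W = 8 (W = 2*9 - 1*10 = 18 - 10 = 8)
M = 21316 (M = (8 - 154)² = (-146)² = 21316)
-M = -1*21316 = -21316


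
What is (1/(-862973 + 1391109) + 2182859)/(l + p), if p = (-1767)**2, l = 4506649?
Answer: 1152846420825/4029116799568 ≈ 0.28613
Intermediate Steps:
p = 3122289
(1/(-862973 + 1391109) + 2182859)/(l + p) = (1/(-862973 + 1391109) + 2182859)/(4506649 + 3122289) = (1/528136 + 2182859)/7628938 = (1/528136 + 2182859)*(1/7628938) = (1152846420825/528136)*(1/7628938) = 1152846420825/4029116799568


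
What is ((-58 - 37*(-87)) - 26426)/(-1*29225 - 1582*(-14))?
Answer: 7755/2359 ≈ 3.2874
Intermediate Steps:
((-58 - 37*(-87)) - 26426)/(-1*29225 - 1582*(-14)) = ((-58 + 3219) - 26426)/(-29225 + 22148) = (3161 - 26426)/(-7077) = -23265*(-1/7077) = 7755/2359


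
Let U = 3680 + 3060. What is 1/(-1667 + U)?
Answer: 1/5073 ≈ 0.00019712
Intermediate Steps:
U = 6740
1/(-1667 + U) = 1/(-1667 + 6740) = 1/5073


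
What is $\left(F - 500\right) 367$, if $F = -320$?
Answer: $-300940$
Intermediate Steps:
$\left(F - 500\right) 367 = \left(-320 - 500\right) 367 = \left(-820\right) 367 = -300940$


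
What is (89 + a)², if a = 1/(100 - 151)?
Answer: 20593444/2601 ≈ 7917.5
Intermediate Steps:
a = -1/51 (a = 1/(-51) = -1/51 ≈ -0.019608)
(89 + a)² = (89 - 1/51)² = (4538/51)² = 20593444/2601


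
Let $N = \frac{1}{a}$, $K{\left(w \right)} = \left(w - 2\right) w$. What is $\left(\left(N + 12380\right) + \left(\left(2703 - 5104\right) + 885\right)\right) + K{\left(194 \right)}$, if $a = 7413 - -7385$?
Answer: $\frac{711961377}{14798} \approx 48112.0$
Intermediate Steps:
$a = 14798$ ($a = 7413 + 7385 = 14798$)
$K{\left(w \right)} = w \left(-2 + w\right)$ ($K{\left(w \right)} = \left(-2 + w\right) w = w \left(-2 + w\right)$)
$N = \frac{1}{14798} \approx 6.7577 \cdot 10^{-5}$
$\left(\left(N + 12380\right) + \left(\left(2703 - 5104\right) + 885\right)\right) + K{\left(194 \right)} = \left(\left(\frac{1}{14798} + 12380\right) + \left(\left(2703 - 5104\right) + 885\right)\right) + 194 \left(-2 + 194\right) = \left(\frac{183199241}{14798} + \left(-2401 + 885\right)\right) + 194 \cdot 192 = \left(\frac{183199241}{14798} - 1516\right) + 37248 = \frac{160765473}{14798} + 37248 = \frac{711961377}{14798}$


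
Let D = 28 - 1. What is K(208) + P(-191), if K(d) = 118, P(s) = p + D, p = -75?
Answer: 70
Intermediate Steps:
D = 27
P(s) = -48 (P(s) = -75 + 27 = -48)
K(208) + P(-191) = 118 - 48 = 70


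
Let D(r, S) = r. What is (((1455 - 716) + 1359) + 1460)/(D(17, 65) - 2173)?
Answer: -1779/1078 ≈ -1.6503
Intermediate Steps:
(((1455 - 716) + 1359) + 1460)/(D(17, 65) - 2173) = (((1455 - 716) + 1359) + 1460)/(17 - 2173) = ((739 + 1359) + 1460)/(-2156) = (2098 + 1460)*(-1/2156) = 3558*(-1/2156) = -1779/1078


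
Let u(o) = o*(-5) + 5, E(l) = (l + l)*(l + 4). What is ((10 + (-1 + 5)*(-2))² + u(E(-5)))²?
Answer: 1681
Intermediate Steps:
E(l) = 2*l*(4 + l) (E(l) = (2*l)*(4 + l) = 2*l*(4 + l))
u(o) = 5 - 5*o (u(o) = -5*o + 5 = 5 - 5*o)
((10 + (-1 + 5)*(-2))² + u(E(-5)))² = ((10 + (-1 + 5)*(-2))² + (5 - 10*(-5)*(4 - 5)))² = ((10 + 4*(-2))² + (5 - 10*(-5)*(-1)))² = ((10 - 8)² + (5 - 5*10))² = (2² + (5 - 50))² = (4 - 45)² = (-41)² = 1681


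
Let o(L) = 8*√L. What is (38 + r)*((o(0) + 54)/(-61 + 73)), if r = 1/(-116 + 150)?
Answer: 11637/68 ≈ 171.13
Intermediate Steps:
r = 1/34 ≈ 0.029412
(38 + r)*((o(0) + 54)/(-61 + 73)) = (38 + 1/34)*((8*√0 + 54)/(-61 + 73)) = 1293*((8*0 + 54)/12)/34 = 1293*((0 + 54)*(1/12))/34 = 1293*(54*(1/12))/34 = (1293/34)*(9/2) = 11637/68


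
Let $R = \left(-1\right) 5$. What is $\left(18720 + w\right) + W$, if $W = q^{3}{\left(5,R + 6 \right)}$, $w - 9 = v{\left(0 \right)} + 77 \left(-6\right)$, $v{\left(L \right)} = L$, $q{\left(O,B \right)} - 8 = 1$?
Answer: $18996$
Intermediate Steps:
$R = -5$
$q{\left(O,B \right)} = 9$ ($q{\left(O,B \right)} = 8 + 1 = 9$)
$w = -453$ ($w = 9 + \left(0 + 77 \left(-6\right)\right) = 9 + \left(0 - 462\right) = 9 - 462 = -453$)
$W = 729$ ($W = 9^{3} = 729$)
$\left(18720 + w\right) + W = \left(18720 - 453\right) + 729 = 18267 + 729 = 18996$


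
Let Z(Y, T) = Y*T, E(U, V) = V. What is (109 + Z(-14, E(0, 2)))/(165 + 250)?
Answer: 81/415 ≈ 0.19518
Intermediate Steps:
Z(Y, T) = T*Y
(109 + Z(-14, E(0, 2)))/(165 + 250) = (109 + 2*(-14))/(165 + 250) = (109 - 28)/415 = 81*(1/415) = 81/415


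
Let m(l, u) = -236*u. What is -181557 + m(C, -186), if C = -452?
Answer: -137661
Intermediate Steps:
-181557 + m(C, -186) = -181557 - 236*(-186) = -181557 + 43896 = -137661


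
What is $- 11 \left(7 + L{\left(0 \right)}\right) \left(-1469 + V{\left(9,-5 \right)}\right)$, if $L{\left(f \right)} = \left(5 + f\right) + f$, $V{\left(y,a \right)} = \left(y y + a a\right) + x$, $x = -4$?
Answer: $180444$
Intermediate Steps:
$V{\left(y,a \right)} = -4 + a^{2} + y^{2}$ ($V{\left(y,a \right)} = \left(y y + a a\right) - 4 = \left(y^{2} + a^{2}\right) - 4 = \left(a^{2} + y^{2}\right) - 4 = -4 + a^{2} + y^{2}$)
$L{\left(f \right)} = 5 + 2 f$
$- 11 \left(7 + L{\left(0 \right)}\right) \left(-1469 + V{\left(9,-5 \right)}\right) = - 11 \left(7 + \left(5 + 2 \cdot 0\right)\right) \left(-1469 + \left(-4 + \left(-5\right)^{2} + 9^{2}\right)\right) = - 11 \left(7 + \left(5 + 0\right)\right) \left(-1469 + \left(-4 + 25 + 81\right)\right) = - 11 \left(7 + 5\right) \left(-1469 + 102\right) = \left(-11\right) 12 \left(-1367\right) = \left(-132\right) \left(-1367\right) = 180444$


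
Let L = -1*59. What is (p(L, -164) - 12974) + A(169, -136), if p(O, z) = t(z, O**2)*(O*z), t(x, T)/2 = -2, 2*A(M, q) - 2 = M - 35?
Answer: -51610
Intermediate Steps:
L = -59
A(M, q) = -33/2 + M/2 (A(M, q) = 1 + (M - 35)/2 = 1 + (-35 + M)/2 = 1 + (-35/2 + M/2) = -33/2 + M/2)
t(x, T) = -4 (t(x, T) = 2*(-2) = -4)
p(O, z) = -4*O*z
(p(L, -164) - 12974) + A(169, -136) = (-4*(-59)*(-164) - 12974) + (-33/2 + (1/2)*169) = (-38704 - 12974) + (-33/2 + 169/2) = -51678 + 68 = -51610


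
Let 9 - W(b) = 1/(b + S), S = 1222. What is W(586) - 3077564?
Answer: -5564219441/1808 ≈ -3.0776e+6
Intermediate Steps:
W(b) = 9 - 1/(1222 + b) (W(b) = 9 - 1/(b + 1222) = 9 - 1/(1222 + b))
W(586) - 3077564 = (10997 + 9*586)/(1222 + 586) - 3077564 = (10997 + 5274)/1808 - 3077564 = (1/1808)*16271 - 3077564 = 16271/1808 - 3077564 = -5564219441/1808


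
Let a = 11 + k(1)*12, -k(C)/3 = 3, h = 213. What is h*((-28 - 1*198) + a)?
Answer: -68799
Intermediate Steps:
k(C) = -9 (k(C) = -3*3 = -9)
a = -97 (a = 11 - 9*12 = 11 - 108 = -97)
h*((-28 - 1*198) + a) = 213*((-28 - 1*198) - 97) = 213*((-28 - 198) - 97) = 213*(-226 - 97) = 213*(-323) = -68799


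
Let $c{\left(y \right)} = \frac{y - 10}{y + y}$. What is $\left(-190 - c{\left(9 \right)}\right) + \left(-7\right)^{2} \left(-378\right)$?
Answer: $- \frac{336815}{18} \approx -18712.0$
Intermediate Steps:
$c{\left(y \right)} = \frac{-10 + y}{2 y}$
$\left(-190 - c{\left(9 \right)}\right) + \left(-7\right)^{2} \left(-378\right) = \left(-190 - \frac{-10 + 9}{2 \cdot 9}\right) + \left(-7\right)^{2} \left(-378\right) = \left(-190 - \frac{1}{2} \cdot \frac{1}{9} \left(-1\right)\right) + 49 \left(-378\right) = \left(-190 - - \frac{1}{18}\right) - 18522 = \left(-190 + \frac{1}{18}\right) - 18522 = - \frac{3419}{18} - 18522 = - \frac{336815}{18}$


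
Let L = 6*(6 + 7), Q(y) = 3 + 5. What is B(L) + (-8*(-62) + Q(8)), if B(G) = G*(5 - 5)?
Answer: 504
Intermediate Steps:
Q(y) = 8
L = 78 (L = 6*13 = 78)
B(G) = 0 (B(G) = G*0 = 0)
B(L) + (-8*(-62) + Q(8)) = 0 + (-8*(-62) + 8) = 0 + (496 + 8) = 0 + 504 = 504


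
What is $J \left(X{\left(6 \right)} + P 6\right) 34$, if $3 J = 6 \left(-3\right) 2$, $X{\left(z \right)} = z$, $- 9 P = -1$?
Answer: $-2720$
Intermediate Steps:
$P = \frac{1}{9}$ ($P = \left(- \frac{1}{9}\right) \left(-1\right) = \frac{1}{9} \approx 0.11111$)
$J = -12$ ($J = \frac{6 \left(-3\right) 2}{3} = \frac{\left(-18\right) 2}{3} = \frac{1}{3} \left(-36\right) = -12$)
$J \left(X{\left(6 \right)} + P 6\right) 34 = - 12 \left(6 + \frac{1}{9} \cdot 6\right) 34 = - 12 \left(6 + \frac{2}{3}\right) 34 = \left(-12\right) \frac{20}{3} \cdot 34 = \left(-80\right) 34 = -2720$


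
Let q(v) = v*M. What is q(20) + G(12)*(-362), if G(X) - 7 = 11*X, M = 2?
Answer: -50278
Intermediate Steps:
q(v) = 2*v (q(v) = v*2 = 2*v)
G(X) = 7 + 11*X
q(20) + G(12)*(-362) = 2*20 + (7 + 11*12)*(-362) = 40 + (7 + 132)*(-362) = 40 + 139*(-362) = 40 - 50318 = -50278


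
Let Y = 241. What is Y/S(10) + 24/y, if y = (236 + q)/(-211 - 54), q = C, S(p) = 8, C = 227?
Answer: 60703/3704 ≈ 16.388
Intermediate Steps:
q = 227
y = -463/265 (y = (236 + 227)/(-211 - 54) = 463/(-265) = 463*(-1/265) = -463/265 ≈ -1.7472)
Y/S(10) + 24/y = 241/8 + 24/(-463/265) = 241*(⅛) + 24*(-265/463) = 241/8 - 6360/463 = 60703/3704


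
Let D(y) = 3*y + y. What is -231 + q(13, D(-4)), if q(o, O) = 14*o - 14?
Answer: -63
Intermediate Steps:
D(y) = 4*y
q(o, O) = -14 + 14*o
-231 + q(13, D(-4)) = -231 + (-14 + 14*13) = -231 + (-14 + 182) = -231 + 168 = -63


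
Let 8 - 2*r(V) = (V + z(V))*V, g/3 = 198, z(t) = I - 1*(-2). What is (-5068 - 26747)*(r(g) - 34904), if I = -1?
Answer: 6732531225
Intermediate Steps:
z(t) = 1 (z(t) = -1 - 1*(-2) = -1 + 2 = 1)
g = 594 (g = 3*198 = 594)
r(V) = 4 - V*(1 + V)/2 (r(V) = 4 - (V + 1)*V/2 = 4 - (1 + V)*V/2 = 4 - V*(1 + V)/2)
(-5068 - 26747)*(r(g) - 34904) = (-5068 - 26747)*((4 - 1/2*594 - 1/2*594**2) - 34904) = -31815*((4 - 297 - 1/2*352836) - 34904) = -31815*((4 - 297 - 176418) - 34904) = -31815*(-176711 - 34904) = -31815*(-211615) = 6732531225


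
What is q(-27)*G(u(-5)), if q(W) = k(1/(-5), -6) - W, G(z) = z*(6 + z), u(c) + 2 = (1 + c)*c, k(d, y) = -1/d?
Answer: 13824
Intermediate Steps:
u(c) = -2 + c*(1 + c) (u(c) = -2 + (1 + c)*c = -2 + c*(1 + c))
q(W) = 5 - W (q(W) = -1/(1/(-5)) - W = -1/(-1/5) - W = -1*(-5) - W = 5 - W)
q(-27)*G(u(-5)) = (5 - 1*(-27))*((-2 - 5 + (-5)**2)*(6 + (-2 - 5 + (-5)**2))) = (5 + 27)*((-2 - 5 + 25)*(6 + (-2 - 5 + 25))) = 32*(18*(6 + 18)) = 32*(18*24) = 32*432 = 13824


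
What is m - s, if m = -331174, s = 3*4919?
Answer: -345931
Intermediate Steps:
s = 14757
m - s = -331174 - 1*14757 = -331174 - 14757 = -345931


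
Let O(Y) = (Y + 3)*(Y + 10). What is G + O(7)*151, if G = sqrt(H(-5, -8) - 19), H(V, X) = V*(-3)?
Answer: 25670 + 2*I ≈ 25670.0 + 2.0*I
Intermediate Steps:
H(V, X) = -3*V
O(Y) = (3 + Y)*(10 + Y)
G = 2*I (G = sqrt(-3*(-5) - 19) = sqrt(15 - 19) = sqrt(-4) = 2*I ≈ 2.0*I)
G + O(7)*151 = 2*I + (30 + 7**2 + 13*7)*151 = 2*I + (30 + 49 + 91)*151 = 2*I + 170*151 = 2*I + 25670 = 25670 + 2*I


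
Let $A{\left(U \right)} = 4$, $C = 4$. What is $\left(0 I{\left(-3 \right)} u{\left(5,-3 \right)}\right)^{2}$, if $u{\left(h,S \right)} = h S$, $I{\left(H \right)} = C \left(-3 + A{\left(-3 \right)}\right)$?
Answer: $0$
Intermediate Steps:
$I{\left(H \right)} = 4$ ($I{\left(H \right)} = 4 \left(-3 + 4\right) = 4 \cdot 1 = 4$)
$u{\left(h,S \right)} = S h$
$\left(0 I{\left(-3 \right)} u{\left(5,-3 \right)}\right)^{2} = \left(0 \cdot 4 \left(\left(-3\right) 5\right)\right)^{2} = \left(0 \cdot 4 \left(-15\right)\right)^{2} = \left(0 \left(-60\right)\right)^{2} = 0^{2} = 0$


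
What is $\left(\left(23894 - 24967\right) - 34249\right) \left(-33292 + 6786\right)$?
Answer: $936244932$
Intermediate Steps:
$\left(\left(23894 - 24967\right) - 34249\right) \left(-33292 + 6786\right) = \left(-1073 - 34249\right) \left(-26506\right) = \left(-35322\right) \left(-26506\right) = 936244932$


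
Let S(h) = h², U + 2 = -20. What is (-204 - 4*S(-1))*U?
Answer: 4576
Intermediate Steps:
U = -22 (U = -2 - 20 = -22)
(-204 - 4*S(-1))*U = (-204 - 4*(-1)²)*(-22) = (-204 - 4)*(-22) = -208*(-22) = 4576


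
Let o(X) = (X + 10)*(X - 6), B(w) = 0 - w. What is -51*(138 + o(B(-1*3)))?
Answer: -5049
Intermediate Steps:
B(w) = -w
o(X) = (-6 + X)*(10 + X) (o(X) = (10 + X)*(-6 + X) = (-6 + X)*(10 + X))
-51*(138 + o(B(-1*3))) = -51*(138 + (-60 + (-(-1)*3)² + 4*(-(-1)*3))) = -51*(138 + (-60 + (-1*(-3))² + 4*(-1*(-3)))) = -51*(138 + (-60 + 3² + 4*3)) = -51*(138 + (-60 + 9 + 12)) = -51*(138 - 39) = -51*99 = -5049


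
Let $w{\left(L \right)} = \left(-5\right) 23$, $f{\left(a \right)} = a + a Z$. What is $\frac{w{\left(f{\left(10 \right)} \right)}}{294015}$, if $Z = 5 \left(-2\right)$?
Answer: $- \frac{23}{58803} \approx -0.00039114$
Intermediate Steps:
$Z = -10$
$f{\left(a \right)} = - 9 a$ ($f{\left(a \right)} = a + a \left(-10\right) = a - 10 a = - 9 a$)
$w{\left(L \right)} = -115$
$\frac{w{\left(f{\left(10 \right)} \right)}}{294015} = - \frac{115}{294015} = \left(-115\right) \frac{1}{294015} = - \frac{23}{58803}$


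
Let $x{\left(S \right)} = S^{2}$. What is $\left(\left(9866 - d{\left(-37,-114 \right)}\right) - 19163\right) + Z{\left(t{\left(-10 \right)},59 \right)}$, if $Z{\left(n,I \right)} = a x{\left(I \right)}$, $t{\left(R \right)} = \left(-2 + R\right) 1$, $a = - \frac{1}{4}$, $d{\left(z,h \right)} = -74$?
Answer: $- \frac{40373}{4} \approx -10093.0$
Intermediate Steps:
$a = - \frac{1}{4}$ ($a = \left(-1\right) \frac{1}{4} = - \frac{1}{4} \approx -0.25$)
$t{\left(R \right)} = -2 + R$
$Z{\left(n,I \right)} = - \frac{I^{2}}{4}$
$\left(\left(9866 - d{\left(-37,-114 \right)}\right) - 19163\right) + Z{\left(t{\left(-10 \right)},59 \right)} = \left(\left(9866 - -74\right) - 19163\right) - \frac{59^{2}}{4} = \left(\left(9866 + 74\right) - 19163\right) - \frac{3481}{4} = \left(9940 - 19163\right) - \frac{3481}{4} = -9223 - \frac{3481}{4} = - \frac{40373}{4}$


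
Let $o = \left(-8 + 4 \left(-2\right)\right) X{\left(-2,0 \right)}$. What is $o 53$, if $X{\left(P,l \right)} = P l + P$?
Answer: $1696$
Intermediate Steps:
$X{\left(P,l \right)} = P + P l$
$o = 32$ ($o = \left(-8 + 4 \left(-2\right)\right) \left(- 2 \left(1 + 0\right)\right) = \left(-8 - 8\right) \left(\left(-2\right) 1\right) = \left(-16\right) \left(-2\right) = 32$)
$o 53 = 32 \cdot 53 = 1696$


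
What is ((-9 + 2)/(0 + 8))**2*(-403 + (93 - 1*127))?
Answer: -21413/64 ≈ -334.58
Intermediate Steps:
((-9 + 2)/(0 + 8))**2*(-403 + (93 - 1*127)) = (-7/8)**2*(-403 + (93 - 127)) = (-7*1/8)**2*(-403 - 34) = (-7/8)**2*(-437) = (49/64)*(-437) = -21413/64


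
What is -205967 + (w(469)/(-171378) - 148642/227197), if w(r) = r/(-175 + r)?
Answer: -336826285555230715/1635335833572 ≈ -2.0597e+5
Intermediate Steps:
-205967 + (w(469)/(-171378) - 148642/227197) = -205967 + ((469/(-175 + 469))/(-171378) - 148642/227197) = -205967 + ((469/294)*(-1/171378) - 148642*1/227197) = -205967 + ((469*(1/294))*(-1/171378) - 148642/227197) = -205967 + ((67/42)*(-1/171378) - 148642/227197) = -205967 + (-67/7197876 - 148642/227197) = -205967 - 1069921906591/1635335833572 = -336826285555230715/1635335833572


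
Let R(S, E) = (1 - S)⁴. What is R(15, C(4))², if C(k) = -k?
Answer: 1475789056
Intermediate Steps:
R(15, C(4))² = ((-1 + 15)⁴)² = (14⁴)² = 38416² = 1475789056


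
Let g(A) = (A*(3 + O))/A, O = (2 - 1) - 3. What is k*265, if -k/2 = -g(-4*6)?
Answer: 530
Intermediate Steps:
O = -2 (O = 1 - 3 = -2)
g(A) = 1 (g(A) = (A*(3 - 2))/A = (A*1)/A = A/A = 1)
k = 2 (k = -(-2) = -2*(-1) = 2)
k*265 = 2*265 = 530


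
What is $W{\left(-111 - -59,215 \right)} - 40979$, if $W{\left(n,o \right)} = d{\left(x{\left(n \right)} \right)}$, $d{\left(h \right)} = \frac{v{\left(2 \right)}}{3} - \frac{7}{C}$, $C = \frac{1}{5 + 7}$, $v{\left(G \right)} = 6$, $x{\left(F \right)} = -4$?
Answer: $-41061$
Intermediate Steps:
$C = \frac{1}{12} \approx 0.083333$
$d{\left(h \right)} = -82$ ($d{\left(h \right)} = \frac{6}{3} - 7 \frac{1}{\frac{1}{12}} = 6 \cdot \frac{1}{3} - 84 = 2 - 84 = -82$)
$W{\left(n,o \right)} = -82$
$W{\left(-111 - -59,215 \right)} - 40979 = -82 - 40979 = -41061$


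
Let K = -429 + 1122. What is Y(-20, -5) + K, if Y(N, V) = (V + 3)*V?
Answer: 703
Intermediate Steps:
Y(N, V) = V*(3 + V) (Y(N, V) = (3 + V)*V = V*(3 + V))
K = 693
Y(-20, -5) + K = -5*(3 - 5) + 693 = -5*(-2) + 693 = 10 + 693 = 703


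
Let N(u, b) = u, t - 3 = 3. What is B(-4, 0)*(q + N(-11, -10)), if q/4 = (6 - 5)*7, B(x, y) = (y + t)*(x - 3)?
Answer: -714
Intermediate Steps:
t = 6 (t = 3 + 3 = 6)
B(x, y) = (-3 + x)*(6 + y) (B(x, y) = (y + 6)*(x - 3) = (6 + y)*(-3 + x) = (-3 + x)*(6 + y))
q = 28 (q = 4*((6 - 5)*7) = 4*(1*7) = 4*7 = 28)
B(-4, 0)*(q + N(-11, -10)) = (-18 - 3*0 + 6*(-4) - 4*0)*(28 - 11) = (-18 + 0 - 24 + 0)*17 = -42*17 = -714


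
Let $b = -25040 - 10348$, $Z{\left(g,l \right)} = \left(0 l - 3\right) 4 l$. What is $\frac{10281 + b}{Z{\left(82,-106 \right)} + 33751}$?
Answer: $- \frac{25107}{35023} \approx -0.71687$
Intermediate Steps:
$Z{\left(g,l \right)} = - 12 l$ ($Z{\left(g,l \right)} = \left(0 - 3\right) 4 l = \left(-3\right) 4 l = - 12 l$)
$b = -35388$ ($b = -25040 - 10348 = -35388$)
$\frac{10281 + b}{Z{\left(82,-106 \right)} + 33751} = \frac{10281 - 35388}{\left(-12\right) \left(-106\right) + 33751} = - \frac{25107}{1272 + 33751} = - \frac{25107}{35023}$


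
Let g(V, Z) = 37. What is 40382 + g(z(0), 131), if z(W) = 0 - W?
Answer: 40419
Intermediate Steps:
z(W) = -W
40382 + g(z(0), 131) = 40382 + 37 = 40419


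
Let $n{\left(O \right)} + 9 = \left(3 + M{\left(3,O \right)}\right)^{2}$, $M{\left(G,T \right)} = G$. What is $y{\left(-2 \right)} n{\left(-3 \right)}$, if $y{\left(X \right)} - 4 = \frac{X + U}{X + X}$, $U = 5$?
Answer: $\frac{351}{4} \approx 87.75$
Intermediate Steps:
$n{\left(O \right)} = 27$ ($n{\left(O \right)} = -9 + \left(3 + 3\right)^{2} = -9 + 6^{2} = -9 + 36 = 27$)
$y{\left(X \right)} = 4 + \frac{5 + X}{2 X}$ ($y{\left(X \right)} = 4 + \frac{X + 5}{X + X} = 4 + \frac{5 + X}{2 X}$)
$y{\left(-2 \right)} n{\left(-3 \right)} = \frac{5 + 9 \left(-2\right)}{2 \left(-2\right)} 27 = \frac{1}{2} \left(- \frac{1}{2}\right) \left(5 - 18\right) 27 = \frac{1}{2} \left(- \frac{1}{2}\right) \left(-13\right) 27 = \frac{13}{4} \cdot 27 = \frac{351}{4}$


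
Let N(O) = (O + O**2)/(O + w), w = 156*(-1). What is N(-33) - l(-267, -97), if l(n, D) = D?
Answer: 5759/63 ≈ 91.413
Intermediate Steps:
w = -156
N(O) = (O + O**2)/(-156 + O) (N(O) = (O + O**2)/(O - 156) = (O + O**2)/(-156 + O))
N(-33) - l(-267, -97) = -33*(1 - 33)/(-156 - 33) - 1*(-97) = -33*(-32)/(-189) + 97 = -33*(-1/189)*(-32) + 97 = -352/63 + 97 = 5759/63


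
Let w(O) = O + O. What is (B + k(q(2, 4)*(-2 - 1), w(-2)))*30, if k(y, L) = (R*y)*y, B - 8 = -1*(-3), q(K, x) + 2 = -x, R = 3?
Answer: 29490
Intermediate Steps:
w(O) = 2*O
q(K, x) = -2 - x
B = 11 (B = 8 - 1*(-3) = 8 + 3 = 11)
k(y, L) = 3*y² (k(y, L) = (3*y)*y = 3*y²)
(B + k(q(2, 4)*(-2 - 1), w(-2)))*30 = (11 + 3*((-2 - 1*4)*(-2 - 1))²)*30 = (11 + 3*((-2 - 4)*(-3))²)*30 = (11 + 3*(-6*(-3))²)*30 = (11 + 3*18²)*30 = (11 + 3*324)*30 = (11 + 972)*30 = 983*30 = 29490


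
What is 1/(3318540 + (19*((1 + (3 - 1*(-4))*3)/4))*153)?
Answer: 2/6669057 ≈ 2.9989e-7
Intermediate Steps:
1/(3318540 + (19*((1 + (3 - 1*(-4))*3)/4))*153) = 1/(3318540 + (19*((1 + (3 + 4)*3)*(1/4)))*153) = 1/(3318540 + (19*((1 + 7*3)*(1/4)))*153) = 1/(3318540 + (19*((1 + 21)*(1/4)))*153) = 1/(3318540 + (19*(22*(1/4)))*153) = 1/(3318540 + (19*(11/2))*153) = 1/(3318540 + (209/2)*153) = 1/(3318540 + 31977/2) = 1/(6669057/2) = 2/6669057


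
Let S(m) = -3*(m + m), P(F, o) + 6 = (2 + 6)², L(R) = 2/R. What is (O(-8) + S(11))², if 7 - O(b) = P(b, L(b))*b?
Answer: 164025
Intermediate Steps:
P(F, o) = 58 (P(F, o) = -6 + (2 + 6)² = -6 + 8² = -6 + 64 = 58)
S(m) = -6*m
O(b) = 7 - 58*b
(O(-8) + S(11))² = ((7 - 58*(-8)) - 6*11)² = ((7 + 464) - 66)² = (471 - 66)² = 405² = 164025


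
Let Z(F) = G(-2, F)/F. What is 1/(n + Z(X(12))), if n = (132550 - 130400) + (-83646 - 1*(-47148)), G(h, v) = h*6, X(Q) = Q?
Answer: -1/34349 ≈ -2.9113e-5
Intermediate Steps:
G(h, v) = 6*h
n = -34348 (n = 2150 + (-83646 + 47148) = 2150 - 36498 = -34348)
Z(F) = -12/F (Z(F) = (6*(-2))/F = -12/F)
1/(n + Z(X(12))) = 1/(-34348 - 12/12) = 1/(-34348 - 12*1/12) = 1/(-34348 - 1) = 1/(-34349) = -1/34349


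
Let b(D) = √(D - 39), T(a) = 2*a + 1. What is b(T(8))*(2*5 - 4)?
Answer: 6*I*√22 ≈ 28.142*I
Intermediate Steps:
T(a) = 1 + 2*a
b(D) = √(-39 + D)
b(T(8))*(2*5 - 4) = √(-39 + (1 + 2*8))*(2*5 - 4) = √(-39 + (1 + 16))*(10 - 4) = √(-39 + 17)*6 = √(-22)*6 = (I*√22)*6 = 6*I*√22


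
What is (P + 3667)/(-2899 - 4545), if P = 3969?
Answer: -1909/1861 ≈ -1.0258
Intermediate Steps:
(P + 3667)/(-2899 - 4545) = (3969 + 3667)/(-2899 - 4545) = 7636/(-7444) = 7636*(-1/7444) = -1909/1861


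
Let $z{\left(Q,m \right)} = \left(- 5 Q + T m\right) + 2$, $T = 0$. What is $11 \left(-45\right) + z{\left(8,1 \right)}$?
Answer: $-533$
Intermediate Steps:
$z{\left(Q,m \right)} = 2 - 5 Q$ ($z{\left(Q,m \right)} = \left(- 5 Q + 0 m\right) + 2 = \left(- 5 Q + 0\right) + 2 = - 5 Q + 2 = 2 - 5 Q$)
$11 \left(-45\right) + z{\left(8,1 \right)} = 11 \left(-45\right) + \left(2 - 40\right) = -495 + \left(2 - 40\right) = -495 - 38 = -533$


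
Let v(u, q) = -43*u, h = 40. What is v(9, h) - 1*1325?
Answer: -1712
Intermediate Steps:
v(9, h) - 1*1325 = -43*9 - 1*1325 = -387 - 1325 = -1712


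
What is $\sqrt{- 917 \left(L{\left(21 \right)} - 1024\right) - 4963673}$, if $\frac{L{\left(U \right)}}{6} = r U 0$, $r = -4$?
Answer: $3 i \sqrt{447185} \approx 2006.2 i$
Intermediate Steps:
$L{\left(U \right)} = 0$ ($L{\left(U \right)} = 6 - 4 U 0 = 6 \cdot 0 = 0$)
$\sqrt{- 917 \left(L{\left(21 \right)} - 1024\right) - 4963673} = \sqrt{- 917 \left(0 - 1024\right) - 4963673} = \sqrt{\left(-917\right) \left(-1024\right) - 4963673} = \sqrt{939008 - 4963673} = \sqrt{-4024665} = 3 i \sqrt{447185}$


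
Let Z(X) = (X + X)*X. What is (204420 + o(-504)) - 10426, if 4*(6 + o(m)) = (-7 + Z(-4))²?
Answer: 776577/4 ≈ 1.9414e+5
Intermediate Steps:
Z(X) = 2*X² (Z(X) = (2*X)*X = 2*X²)
o(m) = 601/4 (o(m) = -6 + (-7 + 2*(-4)²)²/4 = -6 + (-7 + 2*16)²/4 = -6 + (-7 + 32)²/4 = -6 + (¼)*25² = -6 + (¼)*625 = -6 + 625/4 = 601/4)
(204420 + o(-504)) - 10426 = (204420 + 601/4) - 10426 = 818281/4 - 10426 = 776577/4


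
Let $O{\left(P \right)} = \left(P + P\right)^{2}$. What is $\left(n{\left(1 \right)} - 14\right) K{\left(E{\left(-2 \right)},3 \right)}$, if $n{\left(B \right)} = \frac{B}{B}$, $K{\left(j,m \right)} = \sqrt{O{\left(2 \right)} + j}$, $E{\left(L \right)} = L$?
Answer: $- 13 \sqrt{14} \approx -48.642$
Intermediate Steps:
$O{\left(P \right)} = 4 P^{2}$ ($O{\left(P \right)} = \left(2 P\right)^{2} = 4 P^{2}$)
$K{\left(j,m \right)} = \sqrt{16 + j}$ ($K{\left(j,m \right)} = \sqrt{4 \cdot 2^{2} + j} = \sqrt{4 \cdot 4 + j} = \sqrt{16 + j}$)
$n{\left(B \right)} = 1$
$\left(n{\left(1 \right)} - 14\right) K{\left(E{\left(-2 \right)},3 \right)} = \left(1 - 14\right) \sqrt{16 - 2} = - 13 \sqrt{14}$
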